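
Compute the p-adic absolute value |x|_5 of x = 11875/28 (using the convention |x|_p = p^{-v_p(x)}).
|11875/28|_5 = 1/625

Step 1 — compute v_5(x) by factoring powers of 5 out of the numerator and denominator: v_5(11875/28) = 4. Step 2 — apply |x|_p = p^{-v_p(x)} = 5^{-4} = 1/625.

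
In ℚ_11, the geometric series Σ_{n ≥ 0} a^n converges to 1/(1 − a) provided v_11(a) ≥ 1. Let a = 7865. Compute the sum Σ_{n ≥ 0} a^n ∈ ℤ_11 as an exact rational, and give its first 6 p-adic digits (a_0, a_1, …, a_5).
Σ a^n = 1/(1 − a) = -1/7864;  first 6 digits = (1, 0, 10, 5, 1, 10)

v_11(a) = 2 ≥ 1, so the series converges in ℤ_11 to 1/(1 − a) = 1/(1 − 7865) = -1/7864. Expand this rational in ℤ_11: compute digits iteratively via d_i = x_i mod 11, x_{i+1} = (x_i − d_i)/11. The first 6 digits are (1, 0, 10, 5, 1, 10).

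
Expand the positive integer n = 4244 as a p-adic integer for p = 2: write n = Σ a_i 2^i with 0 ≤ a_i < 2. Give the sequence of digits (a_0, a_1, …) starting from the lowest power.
(a_0, a_1, …) = (0, 0, 1, 0, 1, 0, 0, 1, 0, 0, 0, 0, 1)

Repeated division by 2 gives the digits low-to-high: 4244 = 1·2^2 + 1·2^4 + 1·2^7 + 1·2^12. Digit sequence: (0, 0, 1, 0, 1, 0, 0, 1, 0, 0, 0, 0, 1).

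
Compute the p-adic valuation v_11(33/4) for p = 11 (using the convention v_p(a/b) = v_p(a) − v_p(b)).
v_11(33/4) = 1

Factor powers of 11 from the numerator and denominator of the reduced fraction: 33 = 11^1 · 3 and 4 = 11^0 · 4. Apply v_p(a/b) = v_p(a) − v_p(b): v_11(33/4) = 1 − 0 = 1.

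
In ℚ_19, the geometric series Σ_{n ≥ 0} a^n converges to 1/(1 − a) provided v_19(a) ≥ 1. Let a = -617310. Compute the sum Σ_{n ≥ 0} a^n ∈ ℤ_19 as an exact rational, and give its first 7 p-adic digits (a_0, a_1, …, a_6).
Σ a^n = 1/(1 − a) = 1/617311;  first 7 digits = (1, 0, 0, 5, 14, 18, 5)

v_19(a) = 3 ≥ 1, so the series converges in ℤ_19 to 1/(1 − a) = 1/(1 − (-617310)) = 1/617311. Expand this rational in ℤ_19: compute digits iteratively via d_i = x_i mod 19, x_{i+1} = (x_i − d_i)/19. The first 7 digits are (1, 0, 0, 5, 14, 18, 5).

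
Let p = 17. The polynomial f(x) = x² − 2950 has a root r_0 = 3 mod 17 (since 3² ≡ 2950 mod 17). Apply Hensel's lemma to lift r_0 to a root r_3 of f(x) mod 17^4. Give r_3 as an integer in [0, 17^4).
r_3 = 39171 (mod 83521)

Hensel's recurrence: r_{i+1} = r_i − f(r_i)·(f′(r_i))^{-1} mod 17^{i+2}, with f′(x) = 2x. Iterate:
  r_0 = 3 (mod 17)
  r_1 = 156 (mod 289)
  r_2 = 4780 (mod 4913)
  r_3 = 39171 (mod 83521)
Final: r_3 = 39171, and one checks f(r_3) ≡ 0 mod 17^4.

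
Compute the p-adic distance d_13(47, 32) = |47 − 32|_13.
d_13(47, 32) = 1

Step 1 — x − y = 47 − 32 = 15. Step 2 — v_13(15) = 0 (factor: 15 = (13^0 · 15); the sign does not affect v_p). Step 3 — |x − y|_13 = 13^{0} = 1.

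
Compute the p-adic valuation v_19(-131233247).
v_19(-131233247) = 5

v_19(n) is the largest exponent k such that 19^k divides n. Factor out: -131233247 = -19^5 · 53. (Sign doesn't affect v_p.) So v_19(-131233247) = 5.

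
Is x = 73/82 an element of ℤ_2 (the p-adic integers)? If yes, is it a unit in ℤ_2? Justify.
x ∉ ℤ_2 (v_2(x) = -1 < 0)

ℤ_2 = {x ∈ ℚ_2 : v_2(x) ≥ 0} and ℤ_2^× = {x ∈ ℤ_2 : v_2(x) = 0}. Here v_2(73/82) = v_2(num) − v_2(den) = -1; compare against these criteria.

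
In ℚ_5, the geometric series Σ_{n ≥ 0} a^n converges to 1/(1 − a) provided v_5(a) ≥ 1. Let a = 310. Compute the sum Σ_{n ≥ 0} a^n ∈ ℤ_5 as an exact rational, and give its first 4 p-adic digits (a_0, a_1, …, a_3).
Σ a^n = 1/(1 − a) = -1/309;  first 4 digits = (1, 2, 1, 4)

v_5(a) = 1 ≥ 1, so the series converges in ℤ_5 to 1/(1 − a) = 1/(1 − 310) = -1/309. Expand this rational in ℤ_5: compute digits iteratively via d_i = x_i mod 5, x_{i+1} = (x_i − d_i)/5. The first 4 digits are (1, 2, 1, 4).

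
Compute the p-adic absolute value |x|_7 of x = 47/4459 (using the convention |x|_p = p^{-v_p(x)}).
|47/4459|_7 = 343

Step 1 — compute v_7(x) by factoring powers of 7 out of the numerator and denominator: v_7(47/4459) = -3. Step 2 — apply |x|_p = p^{-v_p(x)} = 7^{3} = 343.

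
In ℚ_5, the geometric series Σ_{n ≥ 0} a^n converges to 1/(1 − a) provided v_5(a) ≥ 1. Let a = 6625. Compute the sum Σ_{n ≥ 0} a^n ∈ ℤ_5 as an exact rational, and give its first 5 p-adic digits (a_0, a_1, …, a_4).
Σ a^n = 1/(1 − a) = -1/6624;  first 5 digits = (1, 0, 0, 3, 0)

v_5(a) = 3 ≥ 1, so the series converges in ℤ_5 to 1/(1 − a) = 1/(1 − 6625) = -1/6624. Expand this rational in ℤ_5: compute digits iteratively via d_i = x_i mod 5, x_{i+1} = (x_i − d_i)/5. The first 5 digits are (1, 0, 0, 3, 0).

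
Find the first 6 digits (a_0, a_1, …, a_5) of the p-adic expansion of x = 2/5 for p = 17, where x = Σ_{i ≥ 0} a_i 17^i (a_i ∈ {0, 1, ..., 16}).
(a_0, …, a_5) = (14, 6, 3, 10, 13, 6)

v_17(2/5) = 0 (numerator and denominator both coprime to 17), so x ∈ ℤ_17^×. Compute digits iteratively via a_i = x_i mod 17, x_{i+1} = (x_i − a_i)/17, with x_0 = x:
  x_0 = 2/5;  a_0 = 14;  x_1 = (x_0 − 14)/17 = -4/5
  x_1 = -4/5;  a_1 = 6;  x_2 = (x_1 − 6)/17 = -2/5
  x_2 = -2/5;  a_2 = 3;  x_3 = (x_2 − 3)/17 = -1/5
  x_3 = -1/5;  a_3 = 10;  x_4 = (x_3 − 10)/17 = -3/5
  x_4 = -3/5;  a_4 = 13;  x_5 = (x_4 − 13)/17 = -4/5
  x_5 = -4/5;  a_5 = 6;  x_6 = (x_5 − 6)/17 = -2/5
Digits: (14, 6, 3, 10, 13, 6).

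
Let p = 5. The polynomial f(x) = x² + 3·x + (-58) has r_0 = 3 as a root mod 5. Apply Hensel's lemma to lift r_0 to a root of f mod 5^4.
r_3 = 288 (mod 625)

Hensel: r_{i+1} = r_i − f(r_i)·(f′(r_i))^{-1} mod 5^{i+2}, f′(x) = 2x + 3. Iterate:
  r_0 = 3 (mod 5)
  r_1 = 13 (mod 25)
  r_2 = 38 (mod 125)
  r_3 = 288 (mod 625)
Final: r = 288 satisfies f(r) ≡ 0 mod 5^4.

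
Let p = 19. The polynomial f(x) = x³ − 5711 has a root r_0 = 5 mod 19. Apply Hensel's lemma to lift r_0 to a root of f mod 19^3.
r_2 = 1639 (mod 6859)

Hensel: r_{i+1} = r_i − f(r_i)/f′(r_i) mod 19^{i+2}, where f′(x) = 3x². Iterate:
  r_0 = 5 (mod 19)
  r_1 = 195 (mod 361)
  r_2 = 1639 (mod 6859)
Final: r = 1639 with f(r) ≡ 0 mod 19^3.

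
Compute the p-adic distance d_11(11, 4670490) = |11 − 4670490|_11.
d_11(11, 4670490) = 1/161051

Step 1 — x − y = 11 − 4670490 = -4670479. Step 2 — v_11(-4670479) = 5 (factor: -4670479 = −(11^5 · 29); the sign does not affect v_p). Step 3 — |x − y|_11 = 11^{-5} = 1/161051.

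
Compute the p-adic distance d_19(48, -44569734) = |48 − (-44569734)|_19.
d_19(48, -44569734) = 1/2476099

Step 1 — x − y = 48 − (-44569734) = 44569782. Step 2 — v_19(44569782) = 5 (factor: 44569782 = (19^5 · 18); the sign does not affect v_p). Step 3 — |x − y|_19 = 19^{-5} = 1/2476099.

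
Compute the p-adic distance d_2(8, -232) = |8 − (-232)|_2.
d_2(8, -232) = 1/16

Step 1 — x − y = 8 − (-232) = 240. Step 2 — v_2(240) = 4 (factor: 240 = (2^4 · 15); the sign does not affect v_p). Step 3 — |x − y|_2 = 2^{-4} = 1/16.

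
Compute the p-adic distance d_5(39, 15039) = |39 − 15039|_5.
d_5(39, 15039) = 1/625

Step 1 — x − y = 39 − 15039 = -15000. Step 2 — v_5(-15000) = 4 (factor: -15000 = −(5^4 · 24); the sign does not affect v_p). Step 3 — |x − y|_5 = 5^{-4} = 1/625.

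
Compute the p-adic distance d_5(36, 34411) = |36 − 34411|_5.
d_5(36, 34411) = 1/3125

Step 1 — x − y = 36 − 34411 = -34375. Step 2 — v_5(-34375) = 5 (factor: -34375 = −(5^5 · 11); the sign does not affect v_p). Step 3 — |x − y|_5 = 5^{-5} = 1/3125.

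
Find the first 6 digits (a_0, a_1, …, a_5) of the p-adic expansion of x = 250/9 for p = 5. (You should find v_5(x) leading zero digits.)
(a_0, …, a_5) = (0, 0, 0, 3, 0, 1)

v_5(250/9) = 3, so a_0 = ... = a_2 = 0. Factor out: x = 5^3 · u with u = 2/9 a unit in ℤ_5. Expand u iteratively via a_{v+i} = u_i mod 5, u_{i+1} = (u_i − a_{v+i})/5:
  u_0 = 2/9;  a_3 = 3;  u_1 = (u_0 − 3)/5 = -5/9
  u_1 = -5/9;  a_4 = 0;  u_2 = (u_1 − 0)/5 = -1/9
  u_2 = -1/9;  a_5 = 1;  u_3 = (u_2 − 1)/5 = -2/9
Digits: (0, 0, 0, 3, 0, 1).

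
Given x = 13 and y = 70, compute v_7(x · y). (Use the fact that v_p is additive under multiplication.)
v_7(910) = 1

v_p(x) = 0 (factor: 13 = 7^0 · 13); v_p(y) = 1 (factor: 70 = 7^1 · 10). Additivity: v_p(xy) = v_p(x) + v_p(y) = 0 + 1 = 1. (Direct check: xy = 910 = 7^1 · (130).)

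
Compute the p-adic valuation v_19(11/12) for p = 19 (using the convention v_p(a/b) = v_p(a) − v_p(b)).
v_19(11/12) = 0

Factor powers of 19 from the numerator and denominator of the reduced fraction: 11 = 19^0 · 11 and 12 = 19^0 · 12. Apply v_p(a/b) = v_p(a) − v_p(b): v_19(11/12) = 0 − 0 = 0.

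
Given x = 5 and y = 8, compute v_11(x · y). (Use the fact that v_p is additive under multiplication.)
v_11(40) = 0

v_p(x) = 0 (factor: 5 = 11^0 · 5); v_p(y) = 0 (factor: 8 = 11^0 · 8). Additivity: v_p(xy) = v_p(x) + v_p(y) = 0 + 0 = 0. (Direct check: xy = 40 = 11^0 · (40).)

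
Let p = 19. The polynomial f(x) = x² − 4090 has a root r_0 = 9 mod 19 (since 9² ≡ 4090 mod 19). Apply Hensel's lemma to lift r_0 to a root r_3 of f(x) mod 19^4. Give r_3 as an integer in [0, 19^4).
r_3 = 51594 (mod 130321)

Hensel's recurrence: r_{i+1} = r_i − f(r_i)·(f′(r_i))^{-1} mod 19^{i+2}, with f′(x) = 2x. Iterate:
  r_0 = 9 (mod 19)
  r_1 = 332 (mod 361)
  r_2 = 3581 (mod 6859)
  r_3 = 51594 (mod 130321)
Final: r_3 = 51594, and one checks f(r_3) ≡ 0 mod 19^4.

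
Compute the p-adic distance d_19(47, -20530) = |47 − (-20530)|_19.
d_19(47, -20530) = 1/6859

Step 1 — x − y = 47 − (-20530) = 20577. Step 2 — v_19(20577) = 3 (factor: 20577 = (19^3 · 3); the sign does not affect v_p). Step 3 — |x − y|_19 = 19^{-3} = 1/6859.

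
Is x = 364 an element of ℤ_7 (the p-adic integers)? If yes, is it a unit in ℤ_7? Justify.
x ∈ ℤ_7 but not a unit; v_7(x) = 1 > 0

ℤ_7 = {x ∈ ℚ_7 : v_7(x) ≥ 0} and ℤ_7^× = {x ∈ ℤ_7 : v_7(x) = 0}. Here v_7(364) = v_7(num) − v_7(den) = 1; compare against these criteria.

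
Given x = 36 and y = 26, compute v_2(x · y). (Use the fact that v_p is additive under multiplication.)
v_2(936) = 3

v_p(x) = 2 (factor: 36 = 2^2 · 9); v_p(y) = 1 (factor: 26 = 2^1 · 13). Additivity: v_p(xy) = v_p(x) + v_p(y) = 2 + 1 = 3. (Direct check: xy = 936 = 2^3 · (117).)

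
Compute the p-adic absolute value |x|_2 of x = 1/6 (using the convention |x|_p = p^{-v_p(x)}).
|1/6|_2 = 2

Step 1 — compute v_2(x) by factoring powers of 2 out of the numerator and denominator: v_2(1/6) = -1. Step 2 — apply |x|_p = p^{-v_p(x)} = 2^{1} = 2.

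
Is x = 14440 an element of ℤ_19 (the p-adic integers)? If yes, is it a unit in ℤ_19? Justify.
x ∈ ℤ_19 but not a unit; v_19(x) = 2 > 0

ℤ_19 = {x ∈ ℚ_19 : v_19(x) ≥ 0} and ℤ_19^× = {x ∈ ℤ_19 : v_19(x) = 0}. Here v_19(14440) = v_19(num) − v_19(den) = 2; compare against these criteria.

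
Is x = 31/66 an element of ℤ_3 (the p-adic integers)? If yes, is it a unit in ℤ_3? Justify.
x ∉ ℤ_3 (v_3(x) = -1 < 0)

ℤ_3 = {x ∈ ℚ_3 : v_3(x) ≥ 0} and ℤ_3^× = {x ∈ ℤ_3 : v_3(x) = 0}. Here v_3(31/66) = v_3(num) − v_3(den) = -1; compare against these criteria.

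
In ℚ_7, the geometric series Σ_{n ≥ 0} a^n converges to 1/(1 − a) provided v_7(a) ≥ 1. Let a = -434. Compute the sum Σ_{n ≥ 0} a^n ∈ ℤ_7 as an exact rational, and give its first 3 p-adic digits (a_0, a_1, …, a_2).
Σ a^n = 1/(1 − a) = 1/435;  first 3 digits = (1, 1, 6)

v_7(a) = 1 ≥ 1, so the series converges in ℤ_7 to 1/(1 − a) = 1/(1 − (-434)) = 1/435. Expand this rational in ℤ_7: compute digits iteratively via d_i = x_i mod 7, x_{i+1} = (x_i − d_i)/7. The first 3 digits are (1, 1, 6).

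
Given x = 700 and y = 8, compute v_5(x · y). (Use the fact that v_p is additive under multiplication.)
v_5(5600) = 2

v_p(x) = 2 (factor: 700 = 5^2 · 28); v_p(y) = 0 (factor: 8 = 5^0 · 8). Additivity: v_p(xy) = v_p(x) + v_p(y) = 2 + 0 = 2. (Direct check: xy = 5600 = 5^2 · (224).)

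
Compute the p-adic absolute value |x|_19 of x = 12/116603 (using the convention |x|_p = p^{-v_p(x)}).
|12/116603|_19 = 6859

Step 1 — compute v_19(x) by factoring powers of 19 out of the numerator and denominator: v_19(12/116603) = -3. Step 2 — apply |x|_p = p^{-v_p(x)} = 19^{3} = 6859.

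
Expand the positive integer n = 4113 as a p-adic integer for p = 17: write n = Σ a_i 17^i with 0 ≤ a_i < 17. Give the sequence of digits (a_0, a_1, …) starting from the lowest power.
(a_0, a_1, …) = (16, 3, 14)

Repeated division by 17 gives the digits low-to-high: 4113 = 16 + 3·17^1 + 14·17^2. Digit sequence: (16, 3, 14).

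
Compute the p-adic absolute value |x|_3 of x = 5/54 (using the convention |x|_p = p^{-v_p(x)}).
|5/54|_3 = 27

Step 1 — compute v_3(x) by factoring powers of 3 out of the numerator and denominator: v_3(5/54) = -3. Step 2 — apply |x|_p = p^{-v_p(x)} = 3^{3} = 27.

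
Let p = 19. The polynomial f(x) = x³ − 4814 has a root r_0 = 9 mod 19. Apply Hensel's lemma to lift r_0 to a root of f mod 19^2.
r_1 = 161 (mod 361)

Hensel: r_{i+1} = r_i − f(r_i)/f′(r_i) mod 19^{i+2}, where f′(x) = 3x². Iterate:
  r_0 = 9 (mod 19)
  r_1 = 161 (mod 361)
Final: r = 161 with f(r) ≡ 0 mod 19^2.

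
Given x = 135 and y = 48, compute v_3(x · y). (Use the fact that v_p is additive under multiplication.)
v_3(6480) = 4

v_p(x) = 3 (factor: 135 = 3^3 · 5); v_p(y) = 1 (factor: 48 = 3^1 · 16). Additivity: v_p(xy) = v_p(x) + v_p(y) = 3 + 1 = 4. (Direct check: xy = 6480 = 3^4 · (80).)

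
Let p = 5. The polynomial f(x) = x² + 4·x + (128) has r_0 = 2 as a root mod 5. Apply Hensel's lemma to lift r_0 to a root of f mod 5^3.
r_2 = 122 (mod 125)

Hensel: r_{i+1} = r_i − f(r_i)·(f′(r_i))^{-1} mod 5^{i+2}, f′(x) = 2x + 4. Iterate:
  r_0 = 2 (mod 5)
  r_1 = 22 (mod 25)
  r_2 = 122 (mod 125)
Final: r = 122 satisfies f(r) ≡ 0 mod 5^3.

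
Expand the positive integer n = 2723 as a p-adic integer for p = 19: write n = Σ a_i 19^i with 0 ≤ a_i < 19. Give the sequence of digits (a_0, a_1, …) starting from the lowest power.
(a_0, a_1, …) = (6, 10, 7)

Repeated division by 19 gives the digits low-to-high: 2723 = 6 + 10·19^1 + 7·19^2. Digit sequence: (6, 10, 7).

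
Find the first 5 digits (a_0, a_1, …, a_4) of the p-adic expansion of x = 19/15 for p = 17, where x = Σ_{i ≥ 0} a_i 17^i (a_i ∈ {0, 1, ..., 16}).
(a_0, …, a_4) = (16, 15, 7, 12, 14)

v_17(19/15) = 0 (numerator and denominator both coprime to 17), so x ∈ ℤ_17^×. Compute digits iteratively via a_i = x_i mod 17, x_{i+1} = (x_i − a_i)/17, with x_0 = x:
  x_0 = 19/15;  a_0 = 16;  x_1 = (x_0 − 16)/17 = -13/15
  x_1 = -13/15;  a_1 = 15;  x_2 = (x_1 − 15)/17 = -14/15
  x_2 = -14/15;  a_2 = 7;  x_3 = (x_2 − 7)/17 = -7/15
  x_3 = -7/15;  a_3 = 12;  x_4 = (x_3 − 12)/17 = -11/15
  x_4 = -11/15;  a_4 = 14;  x_5 = (x_4 − 14)/17 = -13/15
Digits: (16, 15, 7, 12, 14).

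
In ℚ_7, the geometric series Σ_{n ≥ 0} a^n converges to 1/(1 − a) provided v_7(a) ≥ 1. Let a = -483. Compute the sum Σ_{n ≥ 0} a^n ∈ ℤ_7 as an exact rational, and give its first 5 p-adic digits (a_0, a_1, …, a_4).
Σ a^n = 1/(1 − a) = 1/484;  first 5 digits = (1, 1, 5, 0, 5)

v_7(a) = 1 ≥ 1, so the series converges in ℤ_7 to 1/(1 − a) = 1/(1 − (-483)) = 1/484. Expand this rational in ℤ_7: compute digits iteratively via d_i = x_i mod 7, x_{i+1} = (x_i − d_i)/7. The first 5 digits are (1, 1, 5, 0, 5).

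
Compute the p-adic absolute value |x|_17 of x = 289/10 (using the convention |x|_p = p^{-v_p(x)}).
|289/10|_17 = 1/289

Step 1 — compute v_17(x) by factoring powers of 17 out of the numerator and denominator: v_17(289/10) = 2. Step 2 — apply |x|_p = p^{-v_p(x)} = 17^{-2} = 1/289.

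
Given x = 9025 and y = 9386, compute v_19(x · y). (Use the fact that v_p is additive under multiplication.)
v_19(84708650) = 4

v_p(x) = 2 (factor: 9025 = 19^2 · 25); v_p(y) = 2 (factor: 9386 = 19^2 · 26). Additivity: v_p(xy) = v_p(x) + v_p(y) = 2 + 2 = 4. (Direct check: xy = 84708650 = 19^4 · (650).)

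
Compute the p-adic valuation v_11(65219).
v_11(65219) = 3

v_11(n) is the largest exponent k such that 11^k divides n. Factor out: 65219 = 11^3 · 49. (Sign doesn't affect v_p.) So v_11(65219) = 3.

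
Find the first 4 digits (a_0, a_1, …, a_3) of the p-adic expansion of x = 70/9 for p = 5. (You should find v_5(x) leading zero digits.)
(a_0, …, a_3) = (0, 1, 4, 2)

v_5(70/9) = 1, so a_0 = ... = a_0 = 0. Factor out: x = 5^1 · u with u = 14/9 a unit in ℤ_5. Expand u iteratively via a_{v+i} = u_i mod 5, u_{i+1} = (u_i − a_{v+i})/5:
  u_0 = 14/9;  a_1 = 1;  u_1 = (u_0 − 1)/5 = 1/9
  u_1 = 1/9;  a_2 = 4;  u_2 = (u_1 − 4)/5 = -7/9
  u_2 = -7/9;  a_3 = 2;  u_3 = (u_2 − 2)/5 = -5/9
Digits: (0, 1, 4, 2).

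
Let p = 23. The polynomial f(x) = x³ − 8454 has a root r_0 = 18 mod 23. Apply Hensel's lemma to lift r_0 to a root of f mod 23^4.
r_3 = 255433 (mod 279841)

Hensel: r_{i+1} = r_i − f(r_i)/f′(r_i) mod 23^{i+2}, where f′(x) = 3x². Iterate:
  r_0 = 18 (mod 23)
  r_1 = 455 (mod 529)
  r_2 = 12093 (mod 12167)
  r_3 = 255433 (mod 279841)
Final: r = 255433 with f(r) ≡ 0 mod 23^4.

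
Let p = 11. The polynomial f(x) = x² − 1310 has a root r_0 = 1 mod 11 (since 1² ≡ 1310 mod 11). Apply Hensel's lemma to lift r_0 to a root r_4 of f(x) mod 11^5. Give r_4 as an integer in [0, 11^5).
r_4 = 139019 (mod 161051)

Hensel's recurrence: r_{i+1} = r_i − f(r_i)·(f′(r_i))^{-1} mod 11^{i+2}, with f′(x) = 2x. Iterate:
  r_0 = 1 (mod 11)
  r_1 = 111 (mod 121)
  r_2 = 595 (mod 1331)
  r_3 = 7250 (mod 14641)
  r_4 = 139019 (mod 161051)
Final: r_4 = 139019, and one checks f(r_4) ≡ 0 mod 11^5.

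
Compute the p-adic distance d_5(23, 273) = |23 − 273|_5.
d_5(23, 273) = 1/125

Step 1 — x − y = 23 − 273 = -250. Step 2 — v_5(-250) = 3 (factor: -250 = −(5^3 · 2); the sign does not affect v_p). Step 3 — |x − y|_5 = 5^{-3} = 1/125.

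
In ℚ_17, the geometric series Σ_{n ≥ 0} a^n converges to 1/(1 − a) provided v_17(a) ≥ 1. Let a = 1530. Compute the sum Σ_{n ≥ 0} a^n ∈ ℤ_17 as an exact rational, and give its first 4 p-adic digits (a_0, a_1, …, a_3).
Σ a^n = 1/(1 − a) = -1/1529;  first 4 digits = (1, 5, 13, 6)

v_17(a) = 1 ≥ 1, so the series converges in ℤ_17 to 1/(1 − a) = 1/(1 − 1530) = -1/1529. Expand this rational in ℤ_17: compute digits iteratively via d_i = x_i mod 17, x_{i+1} = (x_i − d_i)/17. The first 4 digits are (1, 5, 13, 6).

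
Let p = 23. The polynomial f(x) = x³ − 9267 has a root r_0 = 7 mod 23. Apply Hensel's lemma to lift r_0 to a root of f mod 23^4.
r_3 = 247924 (mod 279841)

Hensel: r_{i+1} = r_i − f(r_i)/f′(r_i) mod 23^{i+2}, where f′(x) = 3x². Iterate:
  r_0 = 7 (mod 23)
  r_1 = 352 (mod 529)
  r_2 = 4584 (mod 12167)
  r_3 = 247924 (mod 279841)
Final: r = 247924 with f(r) ≡ 0 mod 23^4.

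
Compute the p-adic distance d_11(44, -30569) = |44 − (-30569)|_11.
d_11(44, -30569) = 1/1331

Step 1 — x − y = 44 − (-30569) = 30613. Step 2 — v_11(30613) = 3 (factor: 30613 = (11^3 · 23); the sign does not affect v_p). Step 3 — |x − y|_11 = 11^{-3} = 1/1331.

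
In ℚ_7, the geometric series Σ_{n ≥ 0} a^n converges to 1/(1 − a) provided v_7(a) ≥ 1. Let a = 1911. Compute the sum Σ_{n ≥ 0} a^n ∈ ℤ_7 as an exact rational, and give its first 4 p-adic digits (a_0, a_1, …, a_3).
Σ a^n = 1/(1 − a) = -1/1910;  first 4 digits = (1, 0, 4, 5)

v_7(a) = 2 ≥ 1, so the series converges in ℤ_7 to 1/(1 − a) = 1/(1 − 1911) = -1/1910. Expand this rational in ℤ_7: compute digits iteratively via d_i = x_i mod 7, x_{i+1} = (x_i − d_i)/7. The first 4 digits are (1, 0, 4, 5).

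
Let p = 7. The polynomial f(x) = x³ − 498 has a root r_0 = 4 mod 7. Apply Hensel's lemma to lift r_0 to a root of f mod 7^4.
r_3 = 1530 (mod 2401)

Hensel: r_{i+1} = r_i − f(r_i)/f′(r_i) mod 7^{i+2}, where f′(x) = 3x². Iterate:
  r_0 = 4 (mod 7)
  r_1 = 11 (mod 49)
  r_2 = 158 (mod 343)
  r_3 = 1530 (mod 2401)
Final: r = 1530 with f(r) ≡ 0 mod 7^4.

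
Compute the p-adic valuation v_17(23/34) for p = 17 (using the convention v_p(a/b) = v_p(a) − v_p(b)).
v_17(23/34) = -1

Factor powers of 17 from the numerator and denominator of the reduced fraction: 23 = 17^0 · 23 and 34 = 17^1 · 2. Apply v_p(a/b) = v_p(a) − v_p(b): v_17(23/34) = 0 − 1 = -1.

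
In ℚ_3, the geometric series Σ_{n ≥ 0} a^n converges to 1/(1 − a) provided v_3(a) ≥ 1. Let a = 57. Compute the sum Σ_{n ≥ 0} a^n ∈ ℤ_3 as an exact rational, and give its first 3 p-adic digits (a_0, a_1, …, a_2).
Σ a^n = 1/(1 − a) = -1/56;  first 3 digits = (1, 1, 1)

v_3(a) = 1 ≥ 1, so the series converges in ℤ_3 to 1/(1 − a) = 1/(1 − 57) = -1/56. Expand this rational in ℤ_3: compute digits iteratively via d_i = x_i mod 3, x_{i+1} = (x_i − d_i)/3. The first 3 digits are (1, 1, 1).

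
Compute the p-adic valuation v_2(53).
v_2(53) = 0

v_2(n) is the largest exponent k such that 2^k divides n. Factor out: 53 = 2^0 · 53. (Sign doesn't affect v_p.) So v_2(53) = 0.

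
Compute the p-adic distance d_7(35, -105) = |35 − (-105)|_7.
d_7(35, -105) = 1/7

Step 1 — x − y = 35 − (-105) = 140. Step 2 — v_7(140) = 1 (factor: 140 = (7^1 · 20); the sign does not affect v_p). Step 3 — |x − y|_7 = 7^{-1} = 1/7.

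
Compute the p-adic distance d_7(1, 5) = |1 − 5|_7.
d_7(1, 5) = 1

Step 1 — x − y = 1 − 5 = -4. Step 2 — v_7(-4) = 0 (factor: -4 = −(7^0 · 4); the sign does not affect v_p). Step 3 — |x − y|_7 = 7^{0} = 1.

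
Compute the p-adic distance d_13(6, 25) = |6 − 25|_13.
d_13(6, 25) = 1

Step 1 — x − y = 6 − 25 = -19. Step 2 — v_13(-19) = 0 (factor: -19 = −(13^0 · 19); the sign does not affect v_p). Step 3 — |x − y|_13 = 13^{0} = 1.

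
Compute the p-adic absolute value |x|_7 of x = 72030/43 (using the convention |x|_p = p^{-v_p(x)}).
|72030/43|_7 = 1/2401

Step 1 — compute v_7(x) by factoring powers of 7 out of the numerator and denominator: v_7(72030/43) = 4. Step 2 — apply |x|_p = p^{-v_p(x)} = 7^{-4} = 1/2401.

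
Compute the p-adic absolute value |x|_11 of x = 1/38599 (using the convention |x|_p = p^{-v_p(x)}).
|1/38599|_11 = 1331

Step 1 — compute v_11(x) by factoring powers of 11 out of the numerator and denominator: v_11(1/38599) = -3. Step 2 — apply |x|_p = p^{-v_p(x)} = 11^{3} = 1331.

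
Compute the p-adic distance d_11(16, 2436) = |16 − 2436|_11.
d_11(16, 2436) = 1/121

Step 1 — x − y = 16 − 2436 = -2420. Step 2 — v_11(-2420) = 2 (factor: -2420 = −(11^2 · 20); the sign does not affect v_p). Step 3 — |x − y|_11 = 11^{-2} = 1/121.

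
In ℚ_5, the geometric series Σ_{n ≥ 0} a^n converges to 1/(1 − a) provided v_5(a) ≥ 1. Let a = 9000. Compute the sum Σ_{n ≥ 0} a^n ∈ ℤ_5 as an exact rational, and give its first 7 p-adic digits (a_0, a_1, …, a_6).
Σ a^n = 1/(1 − a) = -1/8999;  first 7 digits = (1, 0, 0, 2, 4, 2, 4)

v_5(a) = 3 ≥ 1, so the series converges in ℤ_5 to 1/(1 − a) = 1/(1 − 9000) = -1/8999. Expand this rational in ℤ_5: compute digits iteratively via d_i = x_i mod 5, x_{i+1} = (x_i − d_i)/5. The first 7 digits are (1, 0, 0, 2, 4, 2, 4).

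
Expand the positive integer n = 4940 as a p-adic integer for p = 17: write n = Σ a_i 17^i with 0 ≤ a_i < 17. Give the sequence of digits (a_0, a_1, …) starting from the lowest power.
(a_0, a_1, …) = (10, 1, 0, 1)

Repeated division by 17 gives the digits low-to-high: 4940 = 10 + 1·17^1 + 1·17^3. Digit sequence: (10, 1, 0, 1).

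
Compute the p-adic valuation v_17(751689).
v_17(751689) = 4

v_17(n) is the largest exponent k such that 17^k divides n. Factor out: 751689 = 17^4 · 9. (Sign doesn't affect v_p.) So v_17(751689) = 4.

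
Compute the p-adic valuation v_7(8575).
v_7(8575) = 3

v_7(n) is the largest exponent k such that 7^k divides n. Factor out: 8575 = 7^3 · 25. (Sign doesn't affect v_p.) So v_7(8575) = 3.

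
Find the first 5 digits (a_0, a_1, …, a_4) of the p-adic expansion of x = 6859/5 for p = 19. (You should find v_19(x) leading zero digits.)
(a_0, …, a_4) = (0, 0, 0, 4, 15)

v_19(6859/5) = 3, so a_0 = ... = a_2 = 0. Factor out: x = 19^3 · u with u = 1/5 a unit in ℤ_19. Expand u iteratively via a_{v+i} = u_i mod 19, u_{i+1} = (u_i − a_{v+i})/19:
  u_0 = 1/5;  a_3 = 4;  u_1 = (u_0 − 4)/19 = -1/5
  u_1 = -1/5;  a_4 = 15;  u_2 = (u_1 − 15)/19 = -4/5
Digits: (0, 0, 0, 4, 15).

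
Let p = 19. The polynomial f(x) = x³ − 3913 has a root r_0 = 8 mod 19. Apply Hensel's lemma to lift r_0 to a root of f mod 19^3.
r_2 = 4055 (mod 6859)

Hensel: r_{i+1} = r_i − f(r_i)/f′(r_i) mod 19^{i+2}, where f′(x) = 3x². Iterate:
  r_0 = 8 (mod 19)
  r_1 = 84 (mod 361)
  r_2 = 4055 (mod 6859)
Final: r = 4055 with f(r) ≡ 0 mod 19^3.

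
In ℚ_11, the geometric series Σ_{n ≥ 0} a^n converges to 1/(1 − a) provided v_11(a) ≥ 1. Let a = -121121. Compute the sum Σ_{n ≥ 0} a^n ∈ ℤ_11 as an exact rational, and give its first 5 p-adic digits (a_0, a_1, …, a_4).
Σ a^n = 1/(1 − a) = 1/121122;  first 5 digits = (1, 0, 0, 8, 2)

v_11(a) = 3 ≥ 1, so the series converges in ℤ_11 to 1/(1 − a) = 1/(1 − (-121121)) = 1/121122. Expand this rational in ℤ_11: compute digits iteratively via d_i = x_i mod 11, x_{i+1} = (x_i − d_i)/11. The first 5 digits are (1, 0, 0, 8, 2).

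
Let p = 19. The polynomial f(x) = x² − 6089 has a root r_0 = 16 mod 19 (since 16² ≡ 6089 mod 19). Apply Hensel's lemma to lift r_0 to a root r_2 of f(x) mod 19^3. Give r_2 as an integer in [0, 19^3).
r_2 = 2714 (mod 6859)

Hensel's recurrence: r_{i+1} = r_i − f(r_i)·(f′(r_i))^{-1} mod 19^{i+2}, with f′(x) = 2x. Iterate:
  r_0 = 16 (mod 19)
  r_1 = 187 (mod 361)
  r_2 = 2714 (mod 6859)
Final: r_2 = 2714, and one checks f(r_2) ≡ 0 mod 19^3.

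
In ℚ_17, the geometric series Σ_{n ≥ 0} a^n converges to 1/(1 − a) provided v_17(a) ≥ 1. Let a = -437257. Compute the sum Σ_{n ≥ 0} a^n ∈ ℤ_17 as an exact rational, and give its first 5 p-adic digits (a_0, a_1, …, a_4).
Σ a^n = 1/(1 − a) = 1/437258;  first 5 digits = (1, 0, 0, 13, 11)

v_17(a) = 3 ≥ 1, so the series converges in ℤ_17 to 1/(1 − a) = 1/(1 − (-437257)) = 1/437258. Expand this rational in ℤ_17: compute digits iteratively via d_i = x_i mod 17, x_{i+1} = (x_i − d_i)/17. The first 5 digits are (1, 0, 0, 13, 11).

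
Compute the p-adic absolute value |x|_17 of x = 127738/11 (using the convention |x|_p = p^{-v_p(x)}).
|127738/11|_17 = 1/4913

Step 1 — compute v_17(x) by factoring powers of 17 out of the numerator and denominator: v_17(127738/11) = 3. Step 2 — apply |x|_p = p^{-v_p(x)} = 17^{-3} = 1/4913.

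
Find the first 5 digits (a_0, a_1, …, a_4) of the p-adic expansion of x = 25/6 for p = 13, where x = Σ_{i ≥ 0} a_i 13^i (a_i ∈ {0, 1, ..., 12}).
(a_0, …, a_4) = (2, 11, 10, 10, 10)

v_13(25/6) = 0 (numerator and denominator both coprime to 13), so x ∈ ℤ_13^×. Compute digits iteratively via a_i = x_i mod 13, x_{i+1} = (x_i − a_i)/13, with x_0 = x:
  x_0 = 25/6;  a_0 = 2;  x_1 = (x_0 − 2)/13 = 1/6
  x_1 = 1/6;  a_1 = 11;  x_2 = (x_1 − 11)/13 = -5/6
  x_2 = -5/6;  a_2 = 10;  x_3 = (x_2 − 10)/13 = -5/6
  x_3 = -5/6;  a_3 = 10;  x_4 = (x_3 − 10)/13 = -5/6
  x_4 = -5/6;  a_4 = 10;  x_5 = (x_4 − 10)/13 = -5/6
Digits: (2, 11, 10, 10, 10).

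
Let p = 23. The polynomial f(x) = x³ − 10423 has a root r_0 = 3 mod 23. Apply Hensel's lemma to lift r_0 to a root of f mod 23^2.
r_1 = 486 (mod 529)

Hensel: r_{i+1} = r_i − f(r_i)/f′(r_i) mod 23^{i+2}, where f′(x) = 3x². Iterate:
  r_0 = 3 (mod 23)
  r_1 = 486 (mod 529)
Final: r = 486 with f(r) ≡ 0 mod 23^2.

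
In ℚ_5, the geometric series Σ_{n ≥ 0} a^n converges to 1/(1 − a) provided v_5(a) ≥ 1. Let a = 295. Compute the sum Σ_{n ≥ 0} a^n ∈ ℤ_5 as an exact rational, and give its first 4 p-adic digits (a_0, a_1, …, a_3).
Σ a^n = 1/(1 − a) = -1/294;  first 4 digits = (1, 4, 2, 2)

v_5(a) = 1 ≥ 1, so the series converges in ℤ_5 to 1/(1 − a) = 1/(1 − 295) = -1/294. Expand this rational in ℤ_5: compute digits iteratively via d_i = x_i mod 5, x_{i+1} = (x_i − d_i)/5. The first 4 digits are (1, 4, 2, 2).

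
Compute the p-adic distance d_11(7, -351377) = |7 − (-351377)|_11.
d_11(7, -351377) = 1/14641

Step 1 — x − y = 7 − (-351377) = 351384. Step 2 — v_11(351384) = 4 (factor: 351384 = (11^4 · 24); the sign does not affect v_p). Step 3 — |x − y|_11 = 11^{-4} = 1/14641.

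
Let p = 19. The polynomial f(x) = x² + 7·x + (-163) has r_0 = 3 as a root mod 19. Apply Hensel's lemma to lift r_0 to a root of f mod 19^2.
r_1 = 41 (mod 361)

Hensel: r_{i+1} = r_i − f(r_i)·(f′(r_i))^{-1} mod 19^{i+2}, f′(x) = 2x + 7. Iterate:
  r_0 = 3 (mod 19)
  r_1 = 41 (mod 361)
Final: r = 41 satisfies f(r) ≡ 0 mod 19^2.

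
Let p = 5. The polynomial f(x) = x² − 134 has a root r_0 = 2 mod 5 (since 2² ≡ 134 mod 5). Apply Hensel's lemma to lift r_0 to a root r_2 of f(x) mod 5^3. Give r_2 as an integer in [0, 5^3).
r_2 = 122 (mod 125)

Hensel's recurrence: r_{i+1} = r_i − f(r_i)·(f′(r_i))^{-1} mod 5^{i+2}, with f′(x) = 2x. Iterate:
  r_0 = 2 (mod 5)
  r_1 = 22 (mod 25)
  r_2 = 122 (mod 125)
Final: r_2 = 122, and one checks f(r_2) ≡ 0 mod 5^3.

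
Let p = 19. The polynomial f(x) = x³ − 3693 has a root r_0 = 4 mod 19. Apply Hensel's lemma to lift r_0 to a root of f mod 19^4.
r_3 = 10150 (mod 130321)

Hensel: r_{i+1} = r_i − f(r_i)/f′(r_i) mod 19^{i+2}, where f′(x) = 3x². Iterate:
  r_0 = 4 (mod 19)
  r_1 = 42 (mod 361)
  r_2 = 3291 (mod 6859)
  r_3 = 10150 (mod 130321)
Final: r = 10150 with f(r) ≡ 0 mod 19^4.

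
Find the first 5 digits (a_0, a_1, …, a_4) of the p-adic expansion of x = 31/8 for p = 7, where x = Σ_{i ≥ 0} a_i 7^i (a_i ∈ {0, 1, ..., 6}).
(a_0, …, a_4) = (3, 1, 6, 0, 6)

v_7(31/8) = 0 (numerator and denominator both coprime to 7), so x ∈ ℤ_7^×. Compute digits iteratively via a_i = x_i mod 7, x_{i+1} = (x_i − a_i)/7, with x_0 = x:
  x_0 = 31/8;  a_0 = 3;  x_1 = (x_0 − 3)/7 = 1/8
  x_1 = 1/8;  a_1 = 1;  x_2 = (x_1 − 1)/7 = -1/8
  x_2 = -1/8;  a_2 = 6;  x_3 = (x_2 − 6)/7 = -7/8
  x_3 = -7/8;  a_3 = 0;  x_4 = (x_3 − 0)/7 = -1/8
  x_4 = -1/8;  a_4 = 6;  x_5 = (x_4 − 6)/7 = -7/8
Digits: (3, 1, 6, 0, 6).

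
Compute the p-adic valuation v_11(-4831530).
v_11(-4831530) = 5

v_11(n) is the largest exponent k such that 11^k divides n. Factor out: -4831530 = -11^5 · 30. (Sign doesn't affect v_p.) So v_11(-4831530) = 5.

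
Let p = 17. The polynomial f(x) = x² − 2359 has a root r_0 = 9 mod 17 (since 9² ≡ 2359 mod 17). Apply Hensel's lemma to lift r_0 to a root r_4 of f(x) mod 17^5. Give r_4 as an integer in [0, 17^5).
r_4 = 173664 (mod 1419857)

Hensel's recurrence: r_{i+1} = r_i − f(r_i)·(f′(r_i))^{-1} mod 17^{i+2}, with f′(x) = 2x. Iterate:
  r_0 = 9 (mod 17)
  r_1 = 264 (mod 289)
  r_2 = 1709 (mod 4913)
  r_3 = 6622 (mod 83521)
  r_4 = 173664 (mod 1419857)
Final: r_4 = 173664, and one checks f(r_4) ≡ 0 mod 17^5.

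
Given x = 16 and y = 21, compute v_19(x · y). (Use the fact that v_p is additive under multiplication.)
v_19(336) = 0

v_p(x) = 0 (factor: 16 = 19^0 · 16); v_p(y) = 0 (factor: 21 = 19^0 · 21). Additivity: v_p(xy) = v_p(x) + v_p(y) = 0 + 0 = 0. (Direct check: xy = 336 = 19^0 · (336).)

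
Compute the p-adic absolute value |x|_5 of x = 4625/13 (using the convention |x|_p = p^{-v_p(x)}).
|4625/13|_5 = 1/125

Step 1 — compute v_5(x) by factoring powers of 5 out of the numerator and denominator: v_5(4625/13) = 3. Step 2 — apply |x|_p = p^{-v_p(x)} = 5^{-3} = 1/125.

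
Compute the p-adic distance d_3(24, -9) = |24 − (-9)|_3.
d_3(24, -9) = 1/3

Step 1 — x − y = 24 − (-9) = 33. Step 2 — v_3(33) = 1 (factor: 33 = (3^1 · 11); the sign does not affect v_p). Step 3 — |x − y|_3 = 3^{-1} = 1/3.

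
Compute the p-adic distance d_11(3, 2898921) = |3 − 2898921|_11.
d_11(3, 2898921) = 1/161051

Step 1 — x − y = 3 − 2898921 = -2898918. Step 2 — v_11(-2898918) = 5 (factor: -2898918 = −(11^5 · 18); the sign does not affect v_p). Step 3 — |x − y|_11 = 11^{-5} = 1/161051.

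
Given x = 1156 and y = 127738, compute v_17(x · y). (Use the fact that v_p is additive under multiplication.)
v_17(147665128) = 5

v_p(x) = 2 (factor: 1156 = 17^2 · 4); v_p(y) = 3 (factor: 127738 = 17^3 · 26). Additivity: v_p(xy) = v_p(x) + v_p(y) = 2 + 3 = 5. (Direct check: xy = 147665128 = 17^5 · (104).)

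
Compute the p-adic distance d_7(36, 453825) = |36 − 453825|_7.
d_7(36, 453825) = 1/16807

Step 1 — x − y = 36 − 453825 = -453789. Step 2 — v_7(-453789) = 5 (factor: -453789 = −(7^5 · 27); the sign does not affect v_p). Step 3 — |x − y|_7 = 7^{-5} = 1/16807.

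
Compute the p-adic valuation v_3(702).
v_3(702) = 3

v_3(n) is the largest exponent k such that 3^k divides n. Factor out: 702 = 3^3 · 26. (Sign doesn't affect v_p.) So v_3(702) = 3.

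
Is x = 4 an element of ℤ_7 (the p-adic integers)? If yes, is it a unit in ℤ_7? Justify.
x ∈ ℤ_7^× (unit); v_7(x) = 0

ℤ_7 = {x ∈ ℚ_7 : v_7(x) ≥ 0} and ℤ_7^× = {x ∈ ℤ_7 : v_7(x) = 0}. Here v_7(4) = v_7(num) − v_7(den) = 0; compare against these criteria.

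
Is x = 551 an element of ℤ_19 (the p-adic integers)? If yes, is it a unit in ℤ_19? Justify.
x ∈ ℤ_19 but not a unit; v_19(x) = 1 > 0

ℤ_19 = {x ∈ ℚ_19 : v_19(x) ≥ 0} and ℤ_19^× = {x ∈ ℤ_19 : v_19(x) = 0}. Here v_19(551) = v_19(num) − v_19(den) = 1; compare against these criteria.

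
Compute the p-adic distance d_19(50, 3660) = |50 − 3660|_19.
d_19(50, 3660) = 1/361

Step 1 — x − y = 50 − 3660 = -3610. Step 2 — v_19(-3610) = 2 (factor: -3610 = −(19^2 · 10); the sign does not affect v_p). Step 3 — |x − y|_19 = 19^{-2} = 1/361.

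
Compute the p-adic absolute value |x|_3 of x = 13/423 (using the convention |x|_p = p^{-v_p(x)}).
|13/423|_3 = 9

Step 1 — compute v_3(x) by factoring powers of 3 out of the numerator and denominator: v_3(13/423) = -2. Step 2 — apply |x|_p = p^{-v_p(x)} = 3^{2} = 9.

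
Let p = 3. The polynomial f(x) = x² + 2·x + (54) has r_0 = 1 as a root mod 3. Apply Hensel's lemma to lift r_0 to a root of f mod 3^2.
r_1 = 7 (mod 9)

Hensel: r_{i+1} = r_i − f(r_i)·(f′(r_i))^{-1} mod 3^{i+2}, f′(x) = 2x + 2. Iterate:
  r_0 = 1 (mod 3)
  r_1 = 7 (mod 9)
Final: r = 7 satisfies f(r) ≡ 0 mod 3^2.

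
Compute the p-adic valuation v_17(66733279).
v_17(66733279) = 5

v_17(n) is the largest exponent k such that 17^k divides n. Factor out: 66733279 = 17^5 · 47. (Sign doesn't affect v_p.) So v_17(66733279) = 5.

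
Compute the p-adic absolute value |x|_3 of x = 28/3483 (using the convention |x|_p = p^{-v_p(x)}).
|28/3483|_3 = 81

Step 1 — compute v_3(x) by factoring powers of 3 out of the numerator and denominator: v_3(28/3483) = -4. Step 2 — apply |x|_p = p^{-v_p(x)} = 3^{4} = 81.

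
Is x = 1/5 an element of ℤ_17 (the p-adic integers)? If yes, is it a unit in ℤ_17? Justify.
x ∈ ℤ_17^× (unit); v_17(x) = 0

ℤ_17 = {x ∈ ℚ_17 : v_17(x) ≥ 0} and ℤ_17^× = {x ∈ ℤ_17 : v_17(x) = 0}. Here v_17(1/5) = v_17(num) − v_17(den) = 0; compare against these criteria.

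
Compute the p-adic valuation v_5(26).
v_5(26) = 0

v_5(n) is the largest exponent k such that 5^k divides n. Factor out: 26 = 5^0 · 26. (Sign doesn't affect v_p.) So v_5(26) = 0.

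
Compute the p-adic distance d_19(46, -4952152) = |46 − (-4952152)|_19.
d_19(46, -4952152) = 1/2476099

Step 1 — x − y = 46 − (-4952152) = 4952198. Step 2 — v_19(4952198) = 5 (factor: 4952198 = (19^5 · 2); the sign does not affect v_p). Step 3 — |x − y|_19 = 19^{-5} = 1/2476099.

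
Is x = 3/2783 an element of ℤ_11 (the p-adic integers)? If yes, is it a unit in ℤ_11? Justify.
x ∉ ℤ_11 (v_11(x) = -2 < 0)

ℤ_11 = {x ∈ ℚ_11 : v_11(x) ≥ 0} and ℤ_11^× = {x ∈ ℤ_11 : v_11(x) = 0}. Here v_11(3/2783) = v_11(num) − v_11(den) = -2; compare against these criteria.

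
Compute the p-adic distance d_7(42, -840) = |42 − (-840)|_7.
d_7(42, -840) = 1/49

Step 1 — x − y = 42 − (-840) = 882. Step 2 — v_7(882) = 2 (factor: 882 = (7^2 · 18); the sign does not affect v_p). Step 3 — |x − y|_7 = 7^{-2} = 1/49.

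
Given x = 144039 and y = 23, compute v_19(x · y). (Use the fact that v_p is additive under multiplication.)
v_19(3312897) = 3

v_p(x) = 3 (factor: 144039 = 19^3 · 21); v_p(y) = 0 (factor: 23 = 19^0 · 23). Additivity: v_p(xy) = v_p(x) + v_p(y) = 3 + 0 = 3. (Direct check: xy = 3312897 = 19^3 · (483).)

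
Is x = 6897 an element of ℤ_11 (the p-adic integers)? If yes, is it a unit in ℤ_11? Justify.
x ∈ ℤ_11 but not a unit; v_11(x) = 2 > 0

ℤ_11 = {x ∈ ℚ_11 : v_11(x) ≥ 0} and ℤ_11^× = {x ∈ ℤ_11 : v_11(x) = 0}. Here v_11(6897) = v_11(num) − v_11(den) = 2; compare against these criteria.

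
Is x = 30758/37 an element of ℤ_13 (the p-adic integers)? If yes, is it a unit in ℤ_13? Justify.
x ∈ ℤ_13 but not a unit; v_13(x) = 3 > 0

ℤ_13 = {x ∈ ℚ_13 : v_13(x) ≥ 0} and ℤ_13^× = {x ∈ ℤ_13 : v_13(x) = 0}. Here v_13(30758/37) = v_13(num) − v_13(den) = 3; compare against these criteria.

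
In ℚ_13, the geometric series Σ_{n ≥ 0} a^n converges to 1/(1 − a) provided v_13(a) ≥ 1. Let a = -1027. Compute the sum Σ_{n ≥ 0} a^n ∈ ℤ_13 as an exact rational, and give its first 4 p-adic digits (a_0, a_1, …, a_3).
Σ a^n = 1/(1 − a) = 1/1028;  first 4 digits = (1, 12, 7, 10)

v_13(a) = 1 ≥ 1, so the series converges in ℤ_13 to 1/(1 − a) = 1/(1 − (-1027)) = 1/1028. Expand this rational in ℤ_13: compute digits iteratively via d_i = x_i mod 13, x_{i+1} = (x_i − d_i)/13. The first 4 digits are (1, 12, 7, 10).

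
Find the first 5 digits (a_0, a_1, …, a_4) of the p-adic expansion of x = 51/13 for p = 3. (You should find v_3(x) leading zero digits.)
(a_0, …, a_4) = (0, 2, 0, 2, 0)

v_3(51/13) = 1, so a_0 = ... = a_0 = 0. Factor out: x = 3^1 · u with u = 17/13 a unit in ℤ_3. Expand u iteratively via a_{v+i} = u_i mod 3, u_{i+1} = (u_i − a_{v+i})/3:
  u_0 = 17/13;  a_1 = 2;  u_1 = (u_0 − 2)/3 = -3/13
  u_1 = -3/13;  a_2 = 0;  u_2 = (u_1 − 0)/3 = -1/13
  u_2 = -1/13;  a_3 = 2;  u_3 = (u_2 − 2)/3 = -9/13
  u_3 = -9/13;  a_4 = 0;  u_4 = (u_3 − 0)/3 = -3/13
Digits: (0, 2, 0, 2, 0).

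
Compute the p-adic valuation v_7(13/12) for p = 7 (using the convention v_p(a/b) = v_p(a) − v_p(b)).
v_7(13/12) = 0

Factor powers of 7 from the numerator and denominator of the reduced fraction: 13 = 7^0 · 13 and 12 = 7^0 · 12. Apply v_p(a/b) = v_p(a) − v_p(b): v_7(13/12) = 0 − 0 = 0.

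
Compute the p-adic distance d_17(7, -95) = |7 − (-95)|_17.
d_17(7, -95) = 1/17

Step 1 — x − y = 7 − (-95) = 102. Step 2 — v_17(102) = 1 (factor: 102 = (17^1 · 6); the sign does not affect v_p). Step 3 — |x − y|_17 = 17^{-1} = 1/17.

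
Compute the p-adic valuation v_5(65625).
v_5(65625) = 5

v_5(n) is the largest exponent k such that 5^k divides n. Factor out: 65625 = 5^5 · 21. (Sign doesn't affect v_p.) So v_5(65625) = 5.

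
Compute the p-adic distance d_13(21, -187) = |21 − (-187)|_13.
d_13(21, -187) = 1/13

Step 1 — x − y = 21 − (-187) = 208. Step 2 — v_13(208) = 1 (factor: 208 = (13^1 · 16); the sign does not affect v_p). Step 3 — |x − y|_13 = 13^{-1} = 1/13.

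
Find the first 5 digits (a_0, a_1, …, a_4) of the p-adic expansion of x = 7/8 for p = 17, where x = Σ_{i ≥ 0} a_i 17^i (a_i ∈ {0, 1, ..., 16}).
(a_0, …, a_4) = (3, 2, 2, 2, 2)

v_17(7/8) = 0 (numerator and denominator both coprime to 17), so x ∈ ℤ_17^×. Compute digits iteratively via a_i = x_i mod 17, x_{i+1} = (x_i − a_i)/17, with x_0 = x:
  x_0 = 7/8;  a_0 = 3;  x_1 = (x_0 − 3)/17 = -1/8
  x_1 = -1/8;  a_1 = 2;  x_2 = (x_1 − 2)/17 = -1/8
  x_2 = -1/8;  a_2 = 2;  x_3 = (x_2 − 2)/17 = -1/8
  x_3 = -1/8;  a_3 = 2;  x_4 = (x_3 − 2)/17 = -1/8
  x_4 = -1/8;  a_4 = 2;  x_5 = (x_4 − 2)/17 = -1/8
Digits: (3, 2, 2, 2, 2).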